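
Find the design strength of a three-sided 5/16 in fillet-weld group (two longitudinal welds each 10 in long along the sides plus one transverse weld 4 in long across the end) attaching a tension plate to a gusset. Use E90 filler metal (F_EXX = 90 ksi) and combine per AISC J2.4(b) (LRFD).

φR_n ≈ 215 kip

t_e = 0.707 × 0.3125 = 0.2209 in.
R_nwl = 0.6 × 90 × 0.2209 × 20 = 238.6 kip (longitudinal, 2 welds).
R_nwt = 0.6 × 90 × 0.2209 × 4 = 47.72 kip (transverse, base value).
(i) R_nwl + R_nwt = 286.3 kip; (ii) 0.85 R_nwl + 1.5 R_nwt = 274.4 kip.
R_n = max = 286.3 kip [governs: (i)]; φR_n = 214.8 kip.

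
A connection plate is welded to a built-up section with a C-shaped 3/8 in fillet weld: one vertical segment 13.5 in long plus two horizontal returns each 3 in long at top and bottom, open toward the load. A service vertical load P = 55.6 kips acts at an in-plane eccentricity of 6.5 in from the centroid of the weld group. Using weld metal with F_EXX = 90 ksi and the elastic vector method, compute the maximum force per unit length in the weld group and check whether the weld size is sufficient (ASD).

f_max ≈ 6.84 kip/in; adequate

Total weld length L_w = 19.5 in. Treat welds as unit-width lines.
Centroid: x̄ = 2×3×1.5 / 19.5 = 0.4615 in from the vertical weld.
Polar moment about centroid: J = I_x + I_y = [13.5³/12 + 2×3×6.75²] + [13.5×0.4615² + 2(3³/12 + 3×1.038²)] = 492.3 in³.
Direct shear f_v = P/L_w = 55.6 / 19.5 = 2.851 kip/in (vertical).
Torsion M = P·e = 55.6 × 6.5 = 361.4 kip·in.
Critical point at (x, y) = (2.538, 6.75) from centroid. f_tx = M·y/J = 4.956 kip/in; f_ty = M·x/J = 1.864 kip/in.
Resultant f_max = √[f_tx² + (f_v + f_ty)²] = √[4.956² + (2.851 + 1.864)²] = 6.84 kip/in.
Capacity per unit length: r_n/Ω = (1/2.0) × 0.6 × 90 × (0.707 × 0.375) = 7.158 kip/in.
6.84 ≤ 7.158 → adequate.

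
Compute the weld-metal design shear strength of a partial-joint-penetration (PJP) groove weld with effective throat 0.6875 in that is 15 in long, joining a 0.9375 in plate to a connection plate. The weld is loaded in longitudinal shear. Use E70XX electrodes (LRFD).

E70XX → F_EXX = 70 ksi.
Effective throat (given) t_e = 0.6875 in.
A_we = 0.6875 × 15 = 10.31 in².
F_nw = 0.6 F_EXX = 42 ksi.
φR_n = 0.75 × 42 × 10.31 = 324.8 kips.

φR_n ≈ 325 kips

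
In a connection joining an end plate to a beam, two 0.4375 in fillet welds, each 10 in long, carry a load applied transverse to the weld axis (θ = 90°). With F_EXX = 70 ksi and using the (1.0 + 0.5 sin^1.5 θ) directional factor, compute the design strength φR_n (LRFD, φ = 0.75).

t_e = 0.707 × 0.4375 = 0.3093 in; A_we = 0.3093 × 20 = 6.186 in².
Directional factor: 1.0 + 0.5 sin^1.5(90°) = 1.5.
F_nw = 0.6 × 70 × 1.5 = 63 ksi.
φR_n = 0.75 × 63 × 6.186 = 292.3 kip.

φR_n ≈ 292 kip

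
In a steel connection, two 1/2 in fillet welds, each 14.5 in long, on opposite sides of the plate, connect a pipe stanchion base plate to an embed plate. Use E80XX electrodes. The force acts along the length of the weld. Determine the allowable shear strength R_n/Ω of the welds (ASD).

E80XX → F_EXX = 80 ksi.
Effective throat t_e = 0.707 × 0.5 = 0.3535 in.
Total length L = 29 in; A_we = 0.3535 × 29 = 10.25 in².
F_nw = 0.6 F_EXX = 0.6 × 80 = 48 ksi.
R_n = 48 × 10.25 = 492.1 kips; R_n/Ω = 492.1/2.0 = 246 kips.

R_n/Ω ≈ 246 kips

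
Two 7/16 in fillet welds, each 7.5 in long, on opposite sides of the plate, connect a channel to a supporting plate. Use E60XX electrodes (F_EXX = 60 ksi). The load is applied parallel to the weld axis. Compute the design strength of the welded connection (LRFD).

φR_n ≈ 125 kip

Effective throat t_e = 0.707 × 0.4375 = 0.3093 in.
Total length L = 15 in; A_we = 0.3093 × 15 = 4.64 in².
F_nw = 0.6 F_EXX = 0.6 × 60 = 36 ksi.
φR_n = 0.75 × 36 × 4.64 = 125.3 kip.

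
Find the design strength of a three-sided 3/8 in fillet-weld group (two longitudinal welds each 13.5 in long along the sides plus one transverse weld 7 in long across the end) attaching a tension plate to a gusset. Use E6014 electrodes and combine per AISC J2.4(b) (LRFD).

φR_n ≈ 243 kip

E60XX → F_EXX = 60 ksi.
t_e = 0.707 × 0.375 = 0.2651 in.
R_nwl = 0.6 × 60 × 0.2651 × 27 = 257.7 kip (longitudinal, 2 welds).
R_nwt = 0.6 × 60 × 0.2651 × 7 = 66.81 kip (transverse, base value).
(i) R_nwl + R_nwt = 324.5 kip; (ii) 0.85 R_nwl + 1.5 R_nwt = 319.3 kip.
R_n = max = 324.5 kip [governs: (i)]; φR_n = 243.4 kip.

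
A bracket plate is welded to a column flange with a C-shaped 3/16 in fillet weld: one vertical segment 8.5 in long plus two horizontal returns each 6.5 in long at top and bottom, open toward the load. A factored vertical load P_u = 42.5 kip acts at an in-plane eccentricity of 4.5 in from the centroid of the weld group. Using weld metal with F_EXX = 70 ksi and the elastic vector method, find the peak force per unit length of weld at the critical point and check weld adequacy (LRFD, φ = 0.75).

Total weld length L_w = 21.5 in. Treat welds as unit-width lines.
Centroid: x̄ = 2×6.5×3.25 / 21.5 = 1.965 in from the vertical weld.
Polar moment about centroid: J = I_x + I_y = [8.5³/12 + 2×6.5×4.25²] + [8.5×1.965² + 2(6.5³/12 + 6.5×1.285²)] = 386 in³.
Direct shear f_v = P/L_w = 42.5 / 21.5 = 1.977 kip/in (vertical).
Torsion M = P·e = 42.5 × 4.5 = 191.25 kip·in.
Critical point at (x, y) = (4.535, 4.25) from centroid. f_tx = M·y/J = 2.105 kip/in; f_ty = M·x/J = 2.247 kip/in.
Resultant f_max = √[f_tx² + (f_v + f_ty)²] = √[2.105² + (1.977 + 2.247)²] = 4.719 kip/in.
Capacity per unit length: φr_n = 0.75 × 0.6 × 70 × (0.707 × 0.1875) = 4.176 kip/in.
4.719 > 4.176 → NOT adequate.

f_max ≈ 4.72 kip/in; NOT adequate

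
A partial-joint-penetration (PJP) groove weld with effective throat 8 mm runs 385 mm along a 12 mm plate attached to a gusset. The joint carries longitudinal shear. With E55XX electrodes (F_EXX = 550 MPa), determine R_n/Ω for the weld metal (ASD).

Effective throat (given) t_e = 8 mm.
A_we = 8 × 385 = 3080 mm².
F_nw = 0.6 F_EXX = 330 MPa.
R_n/Ω = (330 × 3080) / 2.0 × 10⁻³ = 508.2 kN.

R_n/Ω ≈ 508 kN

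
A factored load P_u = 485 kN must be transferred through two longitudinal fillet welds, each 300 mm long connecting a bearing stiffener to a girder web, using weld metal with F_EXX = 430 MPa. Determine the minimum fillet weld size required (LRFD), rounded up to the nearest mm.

Total weld length L = 600 mm.
Required throat t_e = P_u / (φ × 0.6 F_EXX × L) = 485 / (0.75 × 0.6 × 430 × 600 × 10⁻³) = 4.177 mm.
Required leg w = t_e / 0.707 = 5.909 mm → use 6 mm.

w = 6 mm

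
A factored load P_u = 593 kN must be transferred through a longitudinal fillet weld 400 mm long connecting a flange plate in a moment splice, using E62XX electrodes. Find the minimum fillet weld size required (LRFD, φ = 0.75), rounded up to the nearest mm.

E62XX → F_EXX = 620 MPa.
Total weld length L = 400 mm.
Required throat t_e = P_u / (φ × 0.6 F_EXX × L) = 593 / (0.75 × 0.6 × 620 × 400 × 10⁻³) = 5.314 mm.
Required leg w = t_e / 0.707 = 7.516 mm → use 8 mm.

w = 8 mm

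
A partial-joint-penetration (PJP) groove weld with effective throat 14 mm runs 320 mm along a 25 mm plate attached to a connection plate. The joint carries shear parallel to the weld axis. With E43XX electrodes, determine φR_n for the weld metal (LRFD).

φR_n ≈ 867 kN

E43XX → F_EXX = 430 MPa.
Effective throat (given) t_e = 14 mm.
A_we = 14 × 320 = 4480 mm².
F_nw = 0.6 F_EXX = 258 MPa.
φR_n = 0.75 × 258 × 4480 × 10⁻³ = 866.9 kN.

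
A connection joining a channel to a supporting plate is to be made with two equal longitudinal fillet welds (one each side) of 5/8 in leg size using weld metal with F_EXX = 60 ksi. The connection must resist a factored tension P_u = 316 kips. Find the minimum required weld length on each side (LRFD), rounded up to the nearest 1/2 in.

Throat t_e = 0.707 × 0.625 = 0.4419 in.
φr_n = 0.75 × 0.6 × 60 × 0.4419 = 11.93 kips/in.
L_req = P_u / φr_n = 316 / 11.93 = 26.49 in total.
Per side: 26.49 / 2 = 13.24 in.
Round up → use L = 13.5 in on each side.

L = 13.5 in on each side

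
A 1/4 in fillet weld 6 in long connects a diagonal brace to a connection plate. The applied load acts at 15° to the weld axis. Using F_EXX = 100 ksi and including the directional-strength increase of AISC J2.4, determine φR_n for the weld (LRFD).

t_e = 0.707 × 0.25 = 0.1767 in; A_we = 0.1767 × 6 = 1.06 in².
Directional factor: 1.0 + 0.5 sin^1.5(15°) = 1.066.
F_nw = 0.6 × 100 × 1.066 = 63.95 ksi.
φR_n = 0.75 × 63.95 × 1.06 = 50.86 kips.

φR_n ≈ 50.9 kips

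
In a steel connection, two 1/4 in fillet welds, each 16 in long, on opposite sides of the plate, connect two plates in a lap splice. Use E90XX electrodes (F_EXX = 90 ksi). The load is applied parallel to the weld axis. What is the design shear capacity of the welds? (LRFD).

Effective throat t_e = 0.707 × 0.25 = 0.1767 in.
Total length L = 32 in; A_we = 0.1767 × 32 = 5.656 in².
F_nw = 0.6 F_EXX = 0.6 × 90 = 54 ksi.
φR_n = 0.75 × 54 × 5.656 = 229.1 kips.

φR_n ≈ 229 kips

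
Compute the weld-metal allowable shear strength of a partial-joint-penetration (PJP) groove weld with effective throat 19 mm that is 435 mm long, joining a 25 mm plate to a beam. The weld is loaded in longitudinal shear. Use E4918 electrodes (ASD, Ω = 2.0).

R_n/Ω ≈ 1210 kN

E49XX → F_EXX = 490 MPa.
Effective throat (given) t_e = 19 mm.
A_we = 19 × 435 = 8265 mm².
F_nw = 0.6 F_EXX = 294 MPa.
R_n/Ω = (294 × 8265) / 2.0 × 10⁻³ = 1215 kN.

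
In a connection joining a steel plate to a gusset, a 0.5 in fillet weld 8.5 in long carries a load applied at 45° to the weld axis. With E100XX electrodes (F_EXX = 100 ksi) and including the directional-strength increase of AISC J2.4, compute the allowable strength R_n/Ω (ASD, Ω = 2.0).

R_n/Ω ≈ 117 kip

t_e = 0.707 × 0.5 = 0.3535 in; A_we = 0.3535 × 8.5 = 3.005 in².
Directional factor: 1.0 + 0.5 sin^1.5(45°) = 1.297.
F_nw = 0.6 × 100 × 1.297 = 77.84 ksi.
R_n/Ω = (77.84 × 3.005) / 2.0 = 116.9 kip.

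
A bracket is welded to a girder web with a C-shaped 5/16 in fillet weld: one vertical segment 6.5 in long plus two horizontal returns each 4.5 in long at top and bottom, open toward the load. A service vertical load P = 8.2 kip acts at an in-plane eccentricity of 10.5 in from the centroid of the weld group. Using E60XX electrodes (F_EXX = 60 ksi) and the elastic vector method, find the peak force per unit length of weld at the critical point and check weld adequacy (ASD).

Total weld length L_w = 15.5 in. Treat welds as unit-width lines.
Centroid: x̄ = 2×4.5×2.25 / 15.5 = 1.306 in from the vertical weld.
Polar moment about centroid: J = I_x + I_y = [6.5³/12 + 2×4.5×3.25²] + [6.5×1.306² + 2(4.5³/12 + 4.5×0.9435²)] = 152.2 in³.
Direct shear f_v = P/L_w = 8.2 / 15.5 = 0.529 kip/in (vertical).
Torsion M = P·e = 8.2 × 10.5 = 86.1 kip·in.
Critical point at (x, y) = (3.194, 3.25) from centroid. f_tx = M·y/J = 1.838 kip/in; f_ty = M·x/J = 1.806 kip/in.
Resultant f_max = √[f_tx² + (f_v + f_ty)²] = √[1.838² + (0.529 + 1.806)²] = 2.972 kip/in.
Capacity per unit length: r_n/Ω = (1/2.0) × 0.6 × 60 × (0.707 × 0.3125) = 3.977 kip/in.
2.972 ≤ 3.977 → adequate.

f_max ≈ 2.97 kip/in; adequate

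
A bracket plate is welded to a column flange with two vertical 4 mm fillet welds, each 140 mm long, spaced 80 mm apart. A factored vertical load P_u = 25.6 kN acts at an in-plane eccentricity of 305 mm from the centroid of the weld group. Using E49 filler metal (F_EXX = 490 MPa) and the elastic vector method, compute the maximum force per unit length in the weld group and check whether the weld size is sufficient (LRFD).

f_max ≈ 745 N/mm; NOT adequate

Total weld length L_w = 280 mm. Treat welds as unit-width lines.
Polar moment about centroid: J = 2[d³/12 + d(b/2)²] = 2[140³/12 + 140×40²] = 905300 mm³.
Direct shear f_v = P/L_w = 25.6×10³ / 280 = 91.43 N/mm (vertical).
Torsion M = P·e = 25.6×10³ × 305 = 7808000 N·mm.
Critical point at (x, y) = (40, 70) from centroid. f_tx = M·y/J = 603.7 N/mm; f_ty = M·x/J = 345 N/mm.
Resultant f_max = √[f_tx² + (f_v + f_ty)²] = √[603.7² + (91.43 + 345)²] = 744.9 N/mm.
Capacity per unit length: φr_n = 0.75 × 0.6 × 490 × (0.707 × 4) = 623.6 N/mm.
744.9 > 623.6 → NOT adequate.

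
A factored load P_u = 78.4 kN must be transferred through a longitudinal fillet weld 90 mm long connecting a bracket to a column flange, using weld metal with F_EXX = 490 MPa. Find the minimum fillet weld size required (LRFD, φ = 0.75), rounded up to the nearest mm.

Total weld length L = 90 mm.
Required throat t_e = P_u / (φ × 0.6 F_EXX × L) = 78.4 / (0.75 × 0.6 × 490 × 90 × 10⁻³) = 3.951 mm.
Required leg w = t_e / 0.707 = 5.588 mm → use 6 mm.

w = 6 mm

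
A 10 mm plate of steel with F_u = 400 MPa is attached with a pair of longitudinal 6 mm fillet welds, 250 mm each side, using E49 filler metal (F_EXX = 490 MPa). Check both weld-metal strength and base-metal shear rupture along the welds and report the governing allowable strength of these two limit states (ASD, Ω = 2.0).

R_n/Ω ≈ 312 kN (weld metal governs)

t_e = 0.707 × 6 = 4.242 mm; L = 500 mm.
Weld metal: R_n/Ω = (1/2.0) × 0.6 × 490 × 4.242 × 500 × 10⁻³ = 311.8 kN.
Base metal (shear rupture): R_n/Ω = (1/2.0) × 0.6 × 400 × 10 × 500 × 10⁻³ = 600 kN.
Governing: weld metal.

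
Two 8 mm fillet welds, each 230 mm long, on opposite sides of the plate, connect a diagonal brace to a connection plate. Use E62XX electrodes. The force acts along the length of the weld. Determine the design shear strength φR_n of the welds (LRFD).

φR_n ≈ 726 kN

E62XX → F_EXX = 620 MPa.
Effective throat t_e = 0.707 × 8 = 5.656 mm.
Total length L = 460 mm; A_we = 5.656 × 460 = 2602 mm².
F_nw = 0.6 F_EXX = 0.6 × 620 = 372 MPa.
φR_n = 0.75 × 372 × 2602 × 10⁻³ = 725.9 kN.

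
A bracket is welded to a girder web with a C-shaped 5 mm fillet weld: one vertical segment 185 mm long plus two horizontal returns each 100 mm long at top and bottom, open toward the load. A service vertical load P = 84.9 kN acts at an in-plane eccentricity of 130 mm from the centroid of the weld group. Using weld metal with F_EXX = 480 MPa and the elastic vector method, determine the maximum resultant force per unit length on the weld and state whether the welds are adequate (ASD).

Total weld length L_w = 385 mm. Treat welds as unit-width lines.
Centroid: x̄ = 2×100×50 / 385 = 25.97 mm from the vertical weld.
Polar moment about centroid: J = I_x + I_y = [185³/12 + 2×100×92.5²] + [185×25.97² + 2(100³/12 + 100×24.03²)] = 2646000 mm³.
Direct shear f_v = P/L_w = 84.9×10³ / 385 = 220.5 N/mm (vertical).
Torsion M = P·e = 84.9×10³ × 130 = 11037000 N·mm.
Critical point at (x, y) = (74.03, 92.5) from centroid. f_tx = M·y/J = 385.9 N/mm; f_ty = M·x/J = 308.8 N/mm.
Resultant f_max = √[f_tx² + (f_v + f_ty)²] = √[385.9² + (220.5 + 308.8)²] = 655 N/mm.
Capacity per unit length: r_n/Ω = (1/2.0) × 0.6 × 480 × (0.707 × 5) = 509 N/mm.
655 > 509 → NOT adequate.

f_max ≈ 655 N/mm; NOT adequate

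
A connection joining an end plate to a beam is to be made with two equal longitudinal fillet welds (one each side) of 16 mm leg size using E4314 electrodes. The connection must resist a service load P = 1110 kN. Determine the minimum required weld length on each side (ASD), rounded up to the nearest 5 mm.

E43XX → F_EXX = 430 MPa.
Throat t_e = 0.707 × 16 = 11.31 mm.
r_n/Ω = (0.6 × 430 × 11.31) / 2.0 = 1459 N/mm = 1.459 kN/mm.
L_req = P / (r_n/Ω) = 1110 / 1.459 = 760.7 mm total.
Per side: 760.7 / 2 = 380.3 mm.
Round up → use L = 385 mm on each side.

L = 385 mm on each side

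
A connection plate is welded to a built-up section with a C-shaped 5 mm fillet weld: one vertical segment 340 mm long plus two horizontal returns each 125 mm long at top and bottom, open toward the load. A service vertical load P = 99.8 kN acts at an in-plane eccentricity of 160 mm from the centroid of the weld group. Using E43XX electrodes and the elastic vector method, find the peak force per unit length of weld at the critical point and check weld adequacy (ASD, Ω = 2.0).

f_max ≈ 389 N/mm; adequate

E43XX → F_EXX = 430 MPa.
Total weld length L_w = 590 mm. Treat welds as unit-width lines.
Centroid: x̄ = 2×125×62.5 / 590 = 26.48 mm from the vertical weld.
Polar moment about centroid: J = I_x + I_y = [340³/12 + 2×125×170²] + [340×26.48² + 2(125³/12 + 125×36.02²)] = 11390000 mm³.
Direct shear f_v = P/L_w = 99.8×10³ / 590 = 169.2 N/mm (vertical).
Torsion M = P·e = 99.8×10³ × 160 = 15968000 N·mm.
Critical point at (x, y) = (98.52, 170) from centroid. f_tx = M·y/J = 238.4 N/mm; f_ty = M·x/J = 138.1 N/mm.
Resultant f_max = √[f_tx² + (f_v + f_ty)²] = √[238.4² + (169.2 + 138.1)²] = 388.9 N/mm.
Capacity per unit length: r_n/Ω = (1/2.0) × 0.6 × 430 × (0.707 × 5) = 456 N/mm.
388.9 ≤ 456 → adequate.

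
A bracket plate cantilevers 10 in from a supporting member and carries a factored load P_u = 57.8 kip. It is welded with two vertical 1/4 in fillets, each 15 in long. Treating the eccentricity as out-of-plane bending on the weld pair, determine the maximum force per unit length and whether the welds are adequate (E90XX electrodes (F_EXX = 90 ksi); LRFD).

L_w = 2 × 15 = 30 in; section modulus (unit throat) S = 2 × L²/6 = 75 in².
Direct shear f_v = P/L_w = 57.8/30 = 1.927 kip/in.
Moment M = P × e = 57.8 × 10 = 578 kip·in; bending f_b = M/S = 7.707 kip/in.
f_max = √(f_v² + f_b²) = √(1.927² + 7.707²) = 7.944 kip/in.
φr_n = 0.75 × 0.6 × 90 × (0.707 × 0.25) = 7.158 kip/in → NOT adequate.

f_max ≈ 7.94 kip/in; NOT adequate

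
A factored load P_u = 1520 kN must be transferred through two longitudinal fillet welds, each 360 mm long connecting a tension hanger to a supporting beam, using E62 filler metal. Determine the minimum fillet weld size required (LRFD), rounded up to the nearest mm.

E62XX → F_EXX = 620 MPa.
Total weld length L = 720 mm.
Required throat t_e = P_u / (φ × 0.6 F_EXX × L) = 1520 / (0.75 × 0.6 × 620 × 720 × 10⁻³) = 7.567 mm.
Required leg w = t_e / 0.707 = 10.7 mm → use 11 mm.

w = 11 mm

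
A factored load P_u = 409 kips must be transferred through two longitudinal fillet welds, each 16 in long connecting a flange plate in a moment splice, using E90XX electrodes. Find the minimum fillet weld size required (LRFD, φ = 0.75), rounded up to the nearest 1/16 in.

E90XX → F_EXX = 90 ksi.
Total weld length L = 32 in.
Required throat t_e = P_u / (φ × 0.6 F_EXX × L) = 409 / (0.75 × 0.6 × 90 × 32) = 0.3156 in.
Required leg w = t_e / 0.707 = 0.4464 in → use 1/2 in.

w = 1/2 in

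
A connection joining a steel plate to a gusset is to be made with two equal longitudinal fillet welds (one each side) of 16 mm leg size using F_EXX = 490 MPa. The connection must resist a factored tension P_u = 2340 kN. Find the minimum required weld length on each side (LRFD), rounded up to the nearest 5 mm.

Throat t_e = 0.707 × 16 = 11.31 mm.
φr_n = 0.75 × 0.6 × 490 × 11.31 × 10⁻³ = 2.494 kN/mm.
L_req = P_u / φr_n = 2340 / 2.494 = 938.1 mm total.
Per side: 938.1 / 2 = 469.1 mm.
Round up → use L = 470 mm on each side.

L = 470 mm on each side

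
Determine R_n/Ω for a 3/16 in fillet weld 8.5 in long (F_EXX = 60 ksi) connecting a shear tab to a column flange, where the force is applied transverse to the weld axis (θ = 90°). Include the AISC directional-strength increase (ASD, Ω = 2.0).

R_n/Ω ≈ 30.4 kip

t_e = 0.707 × 0.1875 = 0.1326 in; A_we = 0.1326 × 8.5 = 1.127 in².
Directional factor: 1.0 + 0.5 sin^1.5(90°) = 1.5.
F_nw = 0.6 × 60 × 1.5 = 54 ksi.
R_n/Ω = (54 × 1.127) / 2.0 = 30.42 kip.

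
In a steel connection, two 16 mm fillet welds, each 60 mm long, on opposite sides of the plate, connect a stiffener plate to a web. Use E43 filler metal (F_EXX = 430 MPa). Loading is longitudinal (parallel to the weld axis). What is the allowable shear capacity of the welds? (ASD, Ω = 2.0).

Effective throat t_e = 0.707 × 16 = 11.31 mm.
Total length L = 120 mm; A_we = 11.31 × 120 = 1357 mm².
F_nw = 0.6 F_EXX = 0.6 × 430 = 258 MPa.
R_n = 258 × 1357 × 10⁻³ = 350.2 kN; R_n/Ω = 350.2/2.0 = 175.1 kN.

R_n/Ω ≈ 175 kN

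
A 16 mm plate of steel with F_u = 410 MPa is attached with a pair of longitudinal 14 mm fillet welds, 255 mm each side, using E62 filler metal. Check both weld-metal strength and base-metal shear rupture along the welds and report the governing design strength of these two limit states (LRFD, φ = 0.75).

E62XX → F_EXX = 620 MPa.
t_e = 0.707 × 14 = 9.898 mm; L = 510 mm.
Weld metal: φR_n = 0.75 × 0.6 × 620 × 9.898 × 510 × 10⁻³ = 1408 kN.
Base metal (shear rupture): φR_n = 0.75 × 0.6 × 410 × 16 × 510 × 10⁻³ = 1506 kN.
Governing: weld metal.

φR_n ≈ 1410 kN (weld metal governs)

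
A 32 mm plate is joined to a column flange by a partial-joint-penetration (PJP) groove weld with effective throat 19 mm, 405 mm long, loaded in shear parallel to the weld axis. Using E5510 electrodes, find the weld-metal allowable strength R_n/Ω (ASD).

R_n/Ω ≈ 1270 kN

E55XX → F_EXX = 550 MPa.
Effective throat (given) t_e = 19 mm.
A_we = 19 × 405 = 7695 mm².
F_nw = 0.6 F_EXX = 330 MPa.
R_n/Ω = (330 × 7695) / 2.0 × 10⁻³ = 1270 kN.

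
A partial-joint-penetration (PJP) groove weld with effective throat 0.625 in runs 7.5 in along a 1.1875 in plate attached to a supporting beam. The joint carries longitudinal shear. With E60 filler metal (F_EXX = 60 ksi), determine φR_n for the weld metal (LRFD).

Effective throat (given) t_e = 0.625 in.
A_we = 0.625 × 7.5 = 4.688 in².
F_nw = 0.6 F_EXX = 36 ksi.
φR_n = 0.75 × 36 × 4.688 = 126.6 kips.

φR_n ≈ 127 kips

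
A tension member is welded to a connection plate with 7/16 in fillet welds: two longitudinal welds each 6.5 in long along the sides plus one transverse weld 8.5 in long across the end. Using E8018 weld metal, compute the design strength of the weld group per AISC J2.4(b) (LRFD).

E80XX → F_EXX = 80 ksi.
t_e = 0.707 × 0.4375 = 0.3093 in.
R_nwl = 0.6 × 80 × 0.3093 × 13 = 193 kip (longitudinal, 2 welds).
R_nwt = 0.6 × 80 × 0.3093 × 8.5 = 126.2 kip (transverse, base value).
(i) R_nwl + R_nwt = 319.2 kip; (ii) 0.85 R_nwl + 1.5 R_nwt = 353.4 kip.
R_n = max = 353.4 kip [governs: (ii)]; φR_n = 265 kip.

φR_n ≈ 265 kip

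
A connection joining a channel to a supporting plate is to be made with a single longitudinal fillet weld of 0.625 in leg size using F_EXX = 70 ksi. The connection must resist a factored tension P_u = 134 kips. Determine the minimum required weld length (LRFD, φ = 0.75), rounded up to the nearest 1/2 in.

L = 10 in

Throat t_e = 0.707 × 0.625 = 0.4419 in.
φr_n = 0.75 × 0.6 × 70 × 0.4419 = 13.92 kips/in.
L_req = P_u / φr_n = 134 / 13.92 = 9.627 in total.
Round up → use L = 10 in.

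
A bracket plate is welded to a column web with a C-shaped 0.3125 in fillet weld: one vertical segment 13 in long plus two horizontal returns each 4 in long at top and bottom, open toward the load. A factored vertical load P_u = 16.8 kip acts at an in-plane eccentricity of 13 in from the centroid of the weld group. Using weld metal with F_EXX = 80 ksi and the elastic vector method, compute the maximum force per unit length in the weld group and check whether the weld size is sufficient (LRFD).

Total weld length L_w = 21 in. Treat welds as unit-width lines.
Centroid: x̄ = 2×4×2 / 21 = 0.7619 in from the vertical weld.
Polar moment about centroid: J = I_x + I_y = [13³/12 + 2×4×6.5²] + [13×0.7619² + 2(4³/12 + 4×1.238²)] = 551.6 in³.
Direct shear f_v = P/L_w = 16.8 / 21 = 0.8 kip/in (vertical).
Torsion M = P·e = 16.8 × 13 = 218.4 kip·in.
Critical point at (x, y) = (3.238, 6.5) from centroid. f_tx = M·y/J = 2.574 kip/in; f_ty = M·x/J = 1.282 kip/in.
Resultant f_max = √[f_tx² + (f_v + f_ty)²] = √[2.574² + (0.8 + 1.282)²] = 3.311 kip/in.
Capacity per unit length: φr_n = 0.75 × 0.6 × 80 × (0.707 × 0.3125) = 7.954 kip/in.
3.311 ≤ 7.954 → adequate.

f_max ≈ 3.31 kip/in; adequate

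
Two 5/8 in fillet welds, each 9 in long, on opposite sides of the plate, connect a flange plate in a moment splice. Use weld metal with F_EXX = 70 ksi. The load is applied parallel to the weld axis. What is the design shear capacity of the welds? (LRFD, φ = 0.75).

φR_n ≈ 251 kip

Effective throat t_e = 0.707 × 0.625 = 0.4419 in.
Total length L = 18 in; A_we = 0.4419 × 18 = 7.954 in².
F_nw = 0.6 F_EXX = 0.6 × 70 = 42 ksi.
φR_n = 0.75 × 42 × 7.954 = 250.5 kip.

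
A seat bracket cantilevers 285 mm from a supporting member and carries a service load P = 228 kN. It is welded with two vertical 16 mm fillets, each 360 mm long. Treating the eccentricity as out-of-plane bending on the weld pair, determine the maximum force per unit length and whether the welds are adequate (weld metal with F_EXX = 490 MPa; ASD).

L_w = 2 × 360 = 720 mm; section modulus (unit throat) S = 2 × L²/6 = 43200 mm².
Direct shear f_v = P/L_w = 228×10³/720 = 316.7 N/mm.
Moment M = P × e = 228×10³ × 285 = 64980000 N·mm; bending f_b = M/S = 1504 N/mm.
f_max = √(f_v² + f_b²) = √(316.7² + 1504²) = 1537 N/mm.
r_n/Ω = (1/2.0) × 0.6 × 490 × (0.707 × 16) = 1663 N/mm → adequate.

f_max ≈ 1540 N/mm; adequate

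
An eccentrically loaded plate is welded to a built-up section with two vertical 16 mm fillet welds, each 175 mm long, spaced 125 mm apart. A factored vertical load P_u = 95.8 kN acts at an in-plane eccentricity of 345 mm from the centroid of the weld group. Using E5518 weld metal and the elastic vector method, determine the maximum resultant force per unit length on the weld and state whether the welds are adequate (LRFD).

f_max ≈ 1750 N/mm; adequate

E55XX → F_EXX = 550 MPa.
Total weld length L_w = 350 mm. Treat welds as unit-width lines.
Polar moment about centroid: J = 2[d³/12 + d(b/2)²] = 2[175³/12 + 175×62.5²] = 2260000 mm³.
Direct shear f_v = P/L_w = 95.8×10³ / 350 = 273.7 N/mm (vertical).
Torsion M = P·e = 95.8×10³ × 345 = 33051000 N·mm.
Critical point at (x, y) = (62.5, 87.5) from centroid. f_tx = M·y/J = 1279 N/mm; f_ty = M·x/J = 913.9 N/mm.
Resultant f_max = √[f_tx² + (f_v + f_ty)²] = √[1279² + (273.7 + 913.9)²] = 1746 N/mm.
Capacity per unit length: φr_n = 0.75 × 0.6 × 550 × (0.707 × 16) = 2800 N/mm.
1746 ≤ 2800 → adequate.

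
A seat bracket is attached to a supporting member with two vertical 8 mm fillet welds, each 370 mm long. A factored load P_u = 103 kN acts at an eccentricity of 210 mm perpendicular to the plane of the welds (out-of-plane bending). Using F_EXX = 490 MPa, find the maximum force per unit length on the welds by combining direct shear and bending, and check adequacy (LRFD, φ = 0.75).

L_w = 2 × 370 = 740 mm; section modulus (unit throat) S = 2 × L²/6 = 45630 mm².
Direct shear f_v = P/L_w = 103×10³/740 = 139.2 N/mm.
Moment M = P × e = 103×10³ × 210 = 21630000 N·mm; bending f_b = M/S = 474 N/mm.
f_max = √(f_v² + f_b²) = √(139.2² + 474²) = 494 N/mm.
φr_n = 0.75 × 0.6 × 490 × (0.707 × 8) = 1247 N/mm → adequate.

f_max ≈ 494 N/mm; adequate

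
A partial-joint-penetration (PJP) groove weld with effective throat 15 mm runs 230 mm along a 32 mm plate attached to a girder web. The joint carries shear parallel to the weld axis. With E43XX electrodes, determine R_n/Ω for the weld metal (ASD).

R_n/Ω ≈ 445 kN

E43XX → F_EXX = 430 MPa.
Effective throat (given) t_e = 15 mm.
A_we = 15 × 230 = 3450 mm².
F_nw = 0.6 F_EXX = 258 MPa.
R_n/Ω = (258 × 3450) / 2.0 × 10⁻³ = 445.1 kN.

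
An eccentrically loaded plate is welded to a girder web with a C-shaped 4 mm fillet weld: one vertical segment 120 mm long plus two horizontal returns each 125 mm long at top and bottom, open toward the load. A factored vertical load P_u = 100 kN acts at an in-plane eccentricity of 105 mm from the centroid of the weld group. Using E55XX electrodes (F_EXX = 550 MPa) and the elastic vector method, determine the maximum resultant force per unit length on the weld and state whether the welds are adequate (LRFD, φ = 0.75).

f_max ≈ 870 N/mm; NOT adequate

Total weld length L_w = 370 mm. Treat welds as unit-width lines.
Centroid: x̄ = 2×125×62.5 / 370 = 42.23 mm from the vertical weld.
Polar moment about centroid: J = I_x + I_y = [120³/12 + 2×125×60²] + [120×42.23² + 2(125³/12 + 125×20.27²)] = 1686000 mm³.
Direct shear f_v = P/L_w = 100×10³ / 370 = 270.3 N/mm (vertical).
Torsion M = P·e = 100×10³ × 105 = 10500000 N·mm.
Critical point at (x, y) = (82.77, 60) from centroid. f_tx = M·y/J = 373.6 N/mm; f_ty = M·x/J = 515.4 N/mm.
Resultant f_max = √[f_tx² + (f_v + f_ty)²] = √[373.6² + (270.3 + 515.4)²] = 870 N/mm.
Capacity per unit length: φr_n = 0.75 × 0.6 × 550 × (0.707 × 4) = 699.9 N/mm.
870 > 699.9 → NOT adequate.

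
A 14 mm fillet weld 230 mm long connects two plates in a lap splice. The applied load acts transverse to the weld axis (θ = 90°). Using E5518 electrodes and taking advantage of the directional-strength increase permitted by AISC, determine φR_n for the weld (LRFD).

E55XX → F_EXX = 550 MPa.
t_e = 0.707 × 14 = 9.898 mm; A_we = 9.898 × 230 = 2277 mm².
Directional factor: 1.0 + 0.5 sin^1.5(90°) = 1.5.
F_nw = 0.6 × 550 × 1.5 = 495 MPa.
φR_n = 0.75 × 495 × 2277 × 10⁻³ = 845.2 kN.

φR_n ≈ 845 kN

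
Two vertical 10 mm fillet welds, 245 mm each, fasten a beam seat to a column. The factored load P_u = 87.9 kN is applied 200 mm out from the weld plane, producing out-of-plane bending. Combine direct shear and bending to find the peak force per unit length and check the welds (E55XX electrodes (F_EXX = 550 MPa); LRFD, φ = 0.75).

L_w = 2 × 245 = 490 mm; section modulus (unit throat) S = 2 × L²/6 = 20010 mm².
Direct shear f_v = P/L_w = 87.9×10³/490 = 179.4 N/mm.
Moment M = P × e = 87.9×10³ × 200 = 17580000 N·mm; bending f_b = M/S = 878.6 N/mm.
f_max = √(f_v² + f_b²) = √(179.4² + 878.6²) = 896.8 N/mm.
φr_n = 0.75 × 0.6 × 550 × (0.707 × 10) = 1750 N/mm → adequate.

f_max ≈ 897 N/mm; adequate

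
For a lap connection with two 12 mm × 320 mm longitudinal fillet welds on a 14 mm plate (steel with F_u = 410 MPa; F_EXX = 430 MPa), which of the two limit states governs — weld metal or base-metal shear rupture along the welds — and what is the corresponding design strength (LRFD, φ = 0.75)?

t_e = 0.707 × 12 = 8.484 mm; L = 640 mm.
Weld metal: φR_n = 0.75 × 0.6 × 430 × 8.484 × 640 × 10⁻³ = 1051 kN.
Base metal (shear rupture): φR_n = 0.75 × 0.6 × 410 × 14 × 640 × 10⁻³ = 1653 kN.
Governing: weld metal.

φR_n ≈ 1050 kN (weld metal governs)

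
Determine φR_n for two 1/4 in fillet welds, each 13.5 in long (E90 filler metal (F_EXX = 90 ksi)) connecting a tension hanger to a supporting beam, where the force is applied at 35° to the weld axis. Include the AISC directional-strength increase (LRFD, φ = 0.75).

φR_n ≈ 235 kip

t_e = 0.707 × 0.25 = 0.1767 in; A_we = 0.1767 × 27 = 4.772 in².
Directional factor: 1.0 + 0.5 sin^1.5(35°) = 1.217.
F_nw = 0.6 × 90 × 1.217 = 65.73 ksi.
φR_n = 0.75 × 65.73 × 4.772 = 235.3 kip.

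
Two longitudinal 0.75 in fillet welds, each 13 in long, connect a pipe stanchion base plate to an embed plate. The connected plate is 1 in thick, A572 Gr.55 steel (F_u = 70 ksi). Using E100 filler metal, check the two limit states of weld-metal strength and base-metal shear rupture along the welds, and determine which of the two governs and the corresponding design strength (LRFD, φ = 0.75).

E100XX → F_EXX = 100 ksi.
t_e = 0.707 × 0.75 = 0.5302 in; L = 26 in.
Weld metal: φR_n = 0.75 × 0.6 × 100 × 0.5302 × 26 = 620.4 kip.
Base metal (shear rupture): φR_n = 0.75 × 0.6 × 70 × 1 × 26 = 819 kip.
Governing: weld metal.

φR_n ≈ 620 kip (weld metal governs)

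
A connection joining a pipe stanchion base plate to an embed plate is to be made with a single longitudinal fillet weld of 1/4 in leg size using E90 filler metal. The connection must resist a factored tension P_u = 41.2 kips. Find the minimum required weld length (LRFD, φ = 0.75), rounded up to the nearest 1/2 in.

L = 6 in

E90XX → F_EXX = 90 ksi.
Throat t_e = 0.707 × 0.25 = 0.1767 in.
φr_n = 0.75 × 0.6 × 90 × 0.1767 = 7.158 kips/in.
L_req = P_u / φr_n = 41.2 / 7.158 = 5.755 in total.
Round up → use L = 6 in.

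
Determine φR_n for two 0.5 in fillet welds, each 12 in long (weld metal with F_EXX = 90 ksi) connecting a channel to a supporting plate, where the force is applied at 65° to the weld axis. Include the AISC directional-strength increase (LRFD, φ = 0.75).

t_e = 0.707 × 0.5 = 0.3535 in; A_we = 0.3535 × 24 = 8.484 in².
Directional factor: 1.0 + 0.5 sin^1.5(65°) = 1.431.
F_nw = 0.6 × 90 × 1.431 = 77.3 ksi.
φR_n = 0.75 × 77.3 × 8.484 = 491.8 kips.

φR_n ≈ 492 kips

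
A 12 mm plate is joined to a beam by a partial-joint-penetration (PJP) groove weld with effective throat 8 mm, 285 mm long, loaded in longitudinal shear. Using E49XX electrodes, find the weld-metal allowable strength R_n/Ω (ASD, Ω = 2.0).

R_n/Ω ≈ 335 kN

E49XX → F_EXX = 490 MPa.
Effective throat (given) t_e = 8 mm.
A_we = 8 × 285 = 2280 mm².
F_nw = 0.6 F_EXX = 294 MPa.
R_n/Ω = (294 × 2280) / 2.0 × 10⁻³ = 335.2 kN.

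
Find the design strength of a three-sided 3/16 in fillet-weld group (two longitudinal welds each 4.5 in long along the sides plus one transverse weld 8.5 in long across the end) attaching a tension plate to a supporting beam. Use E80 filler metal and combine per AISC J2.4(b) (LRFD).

φR_n ≈ 97.4 kip

E80XX → F_EXX = 80 ksi.
t_e = 0.707 × 0.1875 = 0.1326 in.
R_nwl = 0.6 × 80 × 0.1326 × 9 = 57.27 kip (longitudinal, 2 welds).
R_nwt = 0.6 × 80 × 0.1326 × 8.5 = 54.09 kip (transverse, base value).
(i) R_nwl + R_nwt = 111.4 kip; (ii) 0.85 R_nwl + 1.5 R_nwt = 129.8 kip.
R_n = max = 129.8 kip [governs: (ii)]; φR_n = 97.35 kip.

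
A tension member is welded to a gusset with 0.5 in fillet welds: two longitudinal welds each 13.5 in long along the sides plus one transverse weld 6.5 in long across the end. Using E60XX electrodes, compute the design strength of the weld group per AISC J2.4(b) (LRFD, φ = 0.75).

φR_n ≈ 320 kips

E60XX → F_EXX = 60 ksi.
t_e = 0.707 × 0.5 = 0.3535 in.
R_nwl = 0.6 × 60 × 0.3535 × 27 = 343.6 kips (longitudinal, 2 welds).
R_nwt = 0.6 × 60 × 0.3535 × 6.5 = 82.72 kips (transverse, base value).
(i) R_nwl + R_nwt = 426.3 kips; (ii) 0.85 R_nwl + 1.5 R_nwt = 416.1 kips.
R_n = max = 426.3 kips [governs: (i)]; φR_n = 319.7 kips.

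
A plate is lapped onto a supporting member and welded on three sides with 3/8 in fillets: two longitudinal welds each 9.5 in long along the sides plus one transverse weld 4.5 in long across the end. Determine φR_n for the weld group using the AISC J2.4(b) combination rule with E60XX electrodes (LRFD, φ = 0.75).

E60XX → F_EXX = 60 ksi.
t_e = 0.707 × 0.375 = 0.2651 in.
R_nwl = 0.6 × 60 × 0.2651 × 19 = 181.3 kips (longitudinal, 2 welds).
R_nwt = 0.6 × 60 × 0.2651 × 4.5 = 42.95 kips (transverse, base value).
(i) R_nwl + R_nwt = 224.3 kips; (ii) 0.85 R_nwl + 1.5 R_nwt = 218.6 kips.
R_n = max = 224.3 kips [governs: (i)]; φR_n = 168.2 kips.

φR_n ≈ 168 kips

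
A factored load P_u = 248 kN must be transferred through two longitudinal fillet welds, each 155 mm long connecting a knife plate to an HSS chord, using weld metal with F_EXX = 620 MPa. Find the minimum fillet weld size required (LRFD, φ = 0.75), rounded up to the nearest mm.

Total weld length L = 310 mm.
Required throat t_e = P_u / (φ × 0.6 F_EXX × L) = 248 / (0.75 × 0.6 × 620 × 310 × 10⁻³) = 2.867 mm.
Required leg w = t_e / 0.707 = 4.056 mm → use 5 mm.

w = 5 mm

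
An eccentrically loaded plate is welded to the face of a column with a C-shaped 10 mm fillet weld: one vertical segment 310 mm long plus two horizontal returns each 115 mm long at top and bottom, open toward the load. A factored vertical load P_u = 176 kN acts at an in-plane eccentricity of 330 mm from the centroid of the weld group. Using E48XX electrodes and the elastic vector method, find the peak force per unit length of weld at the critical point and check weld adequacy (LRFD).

f_max ≈ 1390 N/mm; adequate

E48XX → F_EXX = 480 MPa.
Total weld length L_w = 540 mm. Treat welds as unit-width lines.
Centroid: x̄ = 2×115×57.5 / 540 = 24.49 mm from the vertical weld.
Polar moment about centroid: J = I_x + I_y = [310³/12 + 2×115×155²] + [310×24.49² + 2(115³/12 + 115×33.01²)] = 8698000 mm³.
Direct shear f_v = P/L_w = 176×10³ / 540 = 325.9 N/mm (vertical).
Torsion M = P·e = 176×10³ × 330 = 58080000 N·mm.
Critical point at (x, y) = (90.51, 155) from centroid. f_tx = M·y/J = 1035 N/mm; f_ty = M·x/J = 604.3 N/mm.
Resultant f_max = √[f_tx² + (f_v + f_ty)²] = √[1035² + (325.9 + 604.3)²] = 1392 N/mm.
Capacity per unit length: φr_n = 0.75 × 0.6 × 480 × (0.707 × 10) = 1527 N/mm.
1392 ≤ 1527 → adequate.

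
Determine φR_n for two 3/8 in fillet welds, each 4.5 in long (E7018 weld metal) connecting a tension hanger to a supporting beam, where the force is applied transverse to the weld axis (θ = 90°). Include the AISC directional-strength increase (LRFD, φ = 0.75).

φR_n ≈ 113 kip

E70XX → F_EXX = 70 ksi.
t_e = 0.707 × 0.375 = 0.2651 in; A_we = 0.2651 × 9 = 2.386 in².
Directional factor: 1.0 + 0.5 sin^1.5(90°) = 1.5.
F_nw = 0.6 × 70 × 1.5 = 63 ksi.
φR_n = 0.75 × 63 × 2.386 = 112.7 kip.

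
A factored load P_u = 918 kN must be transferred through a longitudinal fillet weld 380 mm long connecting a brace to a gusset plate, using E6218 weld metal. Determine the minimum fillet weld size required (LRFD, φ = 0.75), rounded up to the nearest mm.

E62XX → F_EXX = 620 MPa.
Total weld length L = 380 mm.
Required throat t_e = P_u / (φ × 0.6 F_EXX × L) = 918 / (0.75 × 0.6 × 620 × 380 × 10⁻³) = 8.659 mm.
Required leg w = t_e / 0.707 = 12.25 mm → use 13 mm.

w = 13 mm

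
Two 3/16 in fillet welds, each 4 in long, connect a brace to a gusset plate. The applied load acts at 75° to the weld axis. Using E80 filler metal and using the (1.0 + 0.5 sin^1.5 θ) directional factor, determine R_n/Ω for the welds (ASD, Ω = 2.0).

R_n/Ω ≈ 37.5 kip

E80XX → F_EXX = 80 ksi.
t_e = 0.707 × 0.1875 = 0.1326 in; A_we = 0.1326 × 8 = 1.06 in².
Directional factor: 1.0 + 0.5 sin^1.5(75°) = 1.475.
F_nw = 0.6 × 80 × 1.475 = 70.78 ksi.
R_n/Ω = (70.78 × 1.06) / 2.0 = 37.53 kip.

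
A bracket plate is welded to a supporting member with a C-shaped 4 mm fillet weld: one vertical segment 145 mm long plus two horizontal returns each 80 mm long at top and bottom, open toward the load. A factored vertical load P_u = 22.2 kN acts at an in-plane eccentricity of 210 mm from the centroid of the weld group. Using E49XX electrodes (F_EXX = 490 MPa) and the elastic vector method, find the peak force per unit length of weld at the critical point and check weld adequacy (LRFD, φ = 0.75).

f_max ≈ 385 N/mm; adequate

Total weld length L_w = 305 mm. Treat welds as unit-width lines.
Centroid: x̄ = 2×80×40 / 305 = 20.98 mm from the vertical weld.
Polar moment about centroid: J = I_x + I_y = [145³/12 + 2×80×72.5²] + [145×20.98² + 2(80³/12 + 80×19.02²)] = 1302000 mm³.
Direct shear f_v = P/L_w = 22.2×10³ / 305 = 72.79 N/mm (vertical).
Torsion M = P·e = 22.2×10³ × 210 = 4662000 N·mm.
Critical point at (x, y) = (59.02, 72.5) from centroid. f_tx = M·y/J = 259.6 N/mm; f_ty = M·x/J = 211.3 N/mm.
Resultant f_max = √[f_tx² + (f_v + f_ty)²] = √[259.6² + (72.79 + 211.3)²] = 384.8 N/mm.
Capacity per unit length: φr_n = 0.75 × 0.6 × 490 × (0.707 × 4) = 623.6 N/mm.
384.8 ≤ 623.6 → adequate.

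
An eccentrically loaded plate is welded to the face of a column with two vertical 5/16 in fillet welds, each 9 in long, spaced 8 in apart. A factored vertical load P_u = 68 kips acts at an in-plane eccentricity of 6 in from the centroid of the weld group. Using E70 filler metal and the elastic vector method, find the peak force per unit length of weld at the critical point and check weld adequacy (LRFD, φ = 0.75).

E70XX → F_EXX = 70 ksi.
Total weld length L_w = 18 in. Treat welds as unit-width lines.
Polar moment about centroid: J = 2[d³/12 + d(b/2)²] = 2[9³/12 + 9×4²] = 409.5 in³.
Direct shear f_v = P/L_w = 68 / 18 = 3.778 kip/in (vertical).
Torsion M = P·e = 68 × 6 = 408 kip·in.
Critical point at (x, y) = (4, 4.5) from centroid. f_tx = M·y/J = 4.484 kip/in; f_ty = M·x/J = 3.985 kip/in.
Resultant f_max = √[f_tx² + (f_v + f_ty)²] = √[4.484² + (3.778 + 3.985)²] = 8.965 kip/in.
Capacity per unit length: φr_n = 0.75 × 0.6 × 70 × (0.707 × 0.3125) = 6.96 kip/in.
8.965 > 6.96 → NOT adequate.

f_max ≈ 8.96 kip/in; NOT adequate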